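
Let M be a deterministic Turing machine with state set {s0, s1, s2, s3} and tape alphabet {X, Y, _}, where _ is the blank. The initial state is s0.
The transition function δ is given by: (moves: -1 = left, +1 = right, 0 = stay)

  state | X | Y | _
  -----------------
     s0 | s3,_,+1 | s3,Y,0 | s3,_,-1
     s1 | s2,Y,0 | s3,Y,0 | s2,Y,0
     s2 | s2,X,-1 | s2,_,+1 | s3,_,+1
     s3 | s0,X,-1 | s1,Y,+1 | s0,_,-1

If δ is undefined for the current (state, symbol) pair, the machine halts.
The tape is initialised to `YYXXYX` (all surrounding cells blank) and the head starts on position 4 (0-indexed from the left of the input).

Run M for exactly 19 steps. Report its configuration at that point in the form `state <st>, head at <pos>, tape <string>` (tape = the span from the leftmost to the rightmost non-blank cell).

state s2, head at 5, tape YYXXYY

s0 | YYXX[Y]X__   read Y → write Y, move 0, go to s3
s3 | YYXX[Y]X__   read Y → write Y, move +1, go to s1
s1 | YYXXY[X]__   read X → write Y, move 0, go to s2
s2 | YYXXY[Y]__   read Y → write _, move +1, go to s2
s2 | YYXXY_[_]_   read _ → write _, move +1, go to s3
s3 | YYXXY__[_]   read _ → write _, move -1, go to s0
s0 | YYXXY_[_]_   read _ → write _, move -1, go to s3
s3 | YYXXY[_]__   read _ → write _, move -1, go to s0
s0 | YYXX[Y]___   read Y → write Y, move 0, go to s3
s3 | YYXX[Y]___   read Y → write Y, move +1, go to s1
s1 | YYXXY[_]__   read _ → write Y, move 0, go to s2
s2 | YYXXY[Y]__   read Y → write _, move +1, go to s2
s2 | YYXXY_[_]_   read _ → write _, move +1, go to s3
s3 | YYXXY__[_]   read _ → write _, move -1, go to s0
s0 | YYXXY_[_]_   read _ → write _, move -1, go to s3
s3 | YYXXY[_]__   read _ → write _, move -1, go to s0
s0 | YYXX[Y]___   read Y → write Y, move 0, go to s3
s3 | YYXX[Y]___   read Y → write Y, move +1, go to s1
s1 | YYXXY[_]__   read _ → write Y, move 0, go to s2
s2 | YYXXY[Y]__
After 19 steps: state s2, head at 5, tape YYXXYY.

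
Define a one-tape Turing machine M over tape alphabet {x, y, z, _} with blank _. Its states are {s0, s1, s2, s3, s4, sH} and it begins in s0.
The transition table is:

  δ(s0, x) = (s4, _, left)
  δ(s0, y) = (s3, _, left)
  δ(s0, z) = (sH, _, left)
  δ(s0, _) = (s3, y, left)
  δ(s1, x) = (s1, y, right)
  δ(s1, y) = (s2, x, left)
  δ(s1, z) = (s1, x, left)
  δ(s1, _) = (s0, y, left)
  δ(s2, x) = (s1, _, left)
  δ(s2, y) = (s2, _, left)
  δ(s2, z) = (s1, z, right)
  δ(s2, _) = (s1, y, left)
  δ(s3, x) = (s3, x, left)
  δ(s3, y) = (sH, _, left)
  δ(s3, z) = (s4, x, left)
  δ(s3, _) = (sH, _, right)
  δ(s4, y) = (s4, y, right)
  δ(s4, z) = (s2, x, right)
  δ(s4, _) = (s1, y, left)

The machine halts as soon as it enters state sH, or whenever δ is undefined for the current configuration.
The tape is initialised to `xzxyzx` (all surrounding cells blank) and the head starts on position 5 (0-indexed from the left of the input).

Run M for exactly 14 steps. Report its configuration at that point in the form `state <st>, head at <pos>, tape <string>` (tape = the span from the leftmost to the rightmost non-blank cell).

state sH, head at -1, tape y__x

state=s0 head=5 tape=_xzxyz[x]   (s0,x)→(s4,_,left)
state=s4 head=4 tape=_xzxy[z]_   (s4,z)→(s2,x,right)
state=s2 head=5 tape=_xzxyx[_]   (s2,_)→(s1,y,left)
state=s1 head=4 tape=_xzxy[x]y   (s1,x)→(s1,y,right)
state=s1 head=5 tape=_xzxyy[y]   (s1,y)→(s2,x,left)
state=s2 head=4 tape=_xzxy[y]x   (s2,y)→(s2,_,left)
state=s2 head=3 tape=_xzx[y]_x   (s2,y)→(s2,_,left)
state=s2 head=2 tape=_xz[x]__x   (s2,x)→(s1,_,left)
state=s1 head=1 tape=_x[z]___x   (s1,z)→(s1,x,left)
state=s1 head=0 tape=_[x]x___x   (s1,x)→(s1,y,right)
state=s1 head=1 tape=_y[x]___x   (s1,x)→(s1,y,right)
state=s1 head=2 tape=_yy[_]__x   (s1,_)→(s0,y,left)
state=s0 head=1 tape=_y[y]y__x   (s0,y)→(s3,_,left)
state=s3 head=0 tape=_[y]_y__x   (s3,y)→(sH,_,left)
state=sH head=-1 tape=[_]__y__x
After 14 steps: state sH, head at -1, tape y__x.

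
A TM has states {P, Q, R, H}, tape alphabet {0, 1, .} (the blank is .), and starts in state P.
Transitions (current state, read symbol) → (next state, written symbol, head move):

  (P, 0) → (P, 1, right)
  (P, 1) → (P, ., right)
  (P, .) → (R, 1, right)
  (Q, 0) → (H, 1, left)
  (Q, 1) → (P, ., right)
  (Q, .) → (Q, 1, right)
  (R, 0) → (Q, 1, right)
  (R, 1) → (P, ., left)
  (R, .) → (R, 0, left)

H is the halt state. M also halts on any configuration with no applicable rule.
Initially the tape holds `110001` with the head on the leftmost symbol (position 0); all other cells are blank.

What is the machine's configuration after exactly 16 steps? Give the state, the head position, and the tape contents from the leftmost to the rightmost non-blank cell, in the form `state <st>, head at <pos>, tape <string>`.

state H, head at 6, tape 11.111

state=P head=0 tape=[1]10001..   (P,1)→(P,.,right)
state=P head=1 tape=.[1]0001..   (P,1)→(P,.,right)
state=P head=2 tape=..[0]001..   (P,0)→(P,1,right)
state=P head=3 tape=..1[0]01..   (P,0)→(P,1,right)
state=P head=4 tape=..11[0]1..   (P,0)→(P,1,right)
state=P head=5 tape=..111[1]..   (P,1)→(P,.,right)
state=P head=6 tape=..111.[.].   (P,.)→(R,1,right)
state=R head=7 tape=..111.1[.]   (R,.)→(R,0,left)
state=R head=6 tape=..111.[1]0   (R,1)→(P,.,left)
state=P head=5 tape=..111[.].0   (P,.)→(R,1,right)
state=R head=6 tape=..1111[.]0   (R,.)→(R,0,left)
state=R head=5 tape=..111[1]00   (R,1)→(P,.,left)
state=P head=4 tape=..11[1].00   (P,1)→(P,.,right)
state=P head=5 tape=..11.[.]00   (P,.)→(R,1,right)
state=R head=6 tape=..11.1[0]0   (R,0)→(Q,1,right)
state=Q head=7 tape=..11.11[0]   (Q,0)→(H,1,left)
state=H head=6 tape=..11.1[1]1
After 16 steps: state H, head at 6, tape 11.111.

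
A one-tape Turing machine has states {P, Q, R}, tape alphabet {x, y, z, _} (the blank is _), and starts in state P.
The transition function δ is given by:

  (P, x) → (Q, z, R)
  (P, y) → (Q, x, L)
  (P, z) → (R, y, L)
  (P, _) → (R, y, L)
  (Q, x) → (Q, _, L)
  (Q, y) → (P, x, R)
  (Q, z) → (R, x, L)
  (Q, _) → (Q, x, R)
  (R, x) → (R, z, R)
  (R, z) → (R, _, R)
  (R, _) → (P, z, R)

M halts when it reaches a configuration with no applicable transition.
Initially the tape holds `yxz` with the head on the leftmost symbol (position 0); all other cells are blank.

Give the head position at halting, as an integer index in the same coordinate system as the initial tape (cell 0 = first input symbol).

4

P | ___[y]xz__   read y → write x, move L, go to Q
Q | __[_]xxz__   read _ → write x, move R, go to Q
Q | __x[x]xz__   read x → write _, move L, go to Q
Q | __[x]_xz__   read x → write _, move L, go to Q
Q | _[_]__xz__   read _ → write x, move R, go to Q
Q | _x[_]_xz__   read _ → write x, move R, go to Q
Q | _xx[_]xz__   read _ → write x, move R, go to Q
Q | _xxx[x]z__   read x → write _, move L, go to Q
Q | _xx[x]_z__   read x → write _, move L, go to Q
Q | _x[x]__z__   read x → write _, move L, go to Q
Q | _[x]___z__   read x → write _, move L, go to Q
Q | [_]____z__   read _ → write x, move R, go to Q
Q | x[_]___z__   read _ → write x, move R, go to Q
Q | xx[_]__z__   read _ → write x, move R, go to Q
Q | xxx[_]_z__   read _ → write x, move R, go to Q
Q | xxxx[_]z__   read _ → write x, move R, go to Q
Q | xxxxx[z]__   read z → write x, move L, go to R
R | xxxx[x]x__   read x → write z, move R, go to R
R | xxxxz[x]__   read x → write z, move R, go to R
R | xxxxzz[_]_   read _ → write z, move R, go to P
P | xxxxzzz[_]   read _ → write y, move L, go to R
R | xxxxzz[z]y   read z → write _, move R, go to R
R | xxxxzz_[y]
At halt the head is at cell 4.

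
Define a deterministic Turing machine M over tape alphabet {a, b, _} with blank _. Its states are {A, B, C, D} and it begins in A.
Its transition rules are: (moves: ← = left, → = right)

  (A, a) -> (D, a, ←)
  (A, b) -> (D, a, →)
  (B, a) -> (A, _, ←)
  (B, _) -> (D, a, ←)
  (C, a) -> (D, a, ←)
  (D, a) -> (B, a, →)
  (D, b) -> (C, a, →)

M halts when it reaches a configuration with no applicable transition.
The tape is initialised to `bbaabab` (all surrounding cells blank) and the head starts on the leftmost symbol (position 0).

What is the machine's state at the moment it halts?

D

A | _[b]baabab   read b → write a, move →, go to D
D | _a[b]aabab   read b → write a, move →, go to C
C | _aa[a]abab   read a → write a, move ←, go to D
D | _a[a]aabab   read a → write a, move →, go to B
B | _aa[a]abab   read a → write _, move ←, go to A
A | _a[a]_abab   read a → write a, move ←, go to D
D | _[a]a_abab   read a → write a, move →, go to B
B | _a[a]_abab   read a → write _, move ←, go to A
A | _[a]__abab   read a → write a, move ←, go to D
D | [_]a__abab
No transition is defined for (D, _); M halts in state D.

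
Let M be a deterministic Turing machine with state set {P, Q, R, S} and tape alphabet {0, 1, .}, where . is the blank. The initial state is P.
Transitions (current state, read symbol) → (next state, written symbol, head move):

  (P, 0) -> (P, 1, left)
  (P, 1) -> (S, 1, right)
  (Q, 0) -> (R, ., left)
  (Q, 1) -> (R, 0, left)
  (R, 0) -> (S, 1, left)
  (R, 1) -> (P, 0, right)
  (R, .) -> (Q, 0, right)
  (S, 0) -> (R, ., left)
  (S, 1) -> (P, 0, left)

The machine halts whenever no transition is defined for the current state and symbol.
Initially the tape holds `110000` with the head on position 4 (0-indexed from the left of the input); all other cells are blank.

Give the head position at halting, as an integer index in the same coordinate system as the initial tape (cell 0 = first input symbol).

2

P | 1100[0]0   read 0 → write 1, move left, go to P
P | 110[0]10   read 0 → write 1, move left, go to P
P | 11[0]110   read 0 → write 1, move left, go to P
P | 1[1]1110   read 1 → write 1, move right, go to S
S | 11[1]110   read 1 → write 0, move left, go to P
P | 1[1]0110   read 1 → write 1, move right, go to S
S | 11[0]110   read 0 → write ., move left, go to R
R | 1[1].110   read 1 → write 0, move right, go to P
P | 10[.]110
At halt the head is at cell 2.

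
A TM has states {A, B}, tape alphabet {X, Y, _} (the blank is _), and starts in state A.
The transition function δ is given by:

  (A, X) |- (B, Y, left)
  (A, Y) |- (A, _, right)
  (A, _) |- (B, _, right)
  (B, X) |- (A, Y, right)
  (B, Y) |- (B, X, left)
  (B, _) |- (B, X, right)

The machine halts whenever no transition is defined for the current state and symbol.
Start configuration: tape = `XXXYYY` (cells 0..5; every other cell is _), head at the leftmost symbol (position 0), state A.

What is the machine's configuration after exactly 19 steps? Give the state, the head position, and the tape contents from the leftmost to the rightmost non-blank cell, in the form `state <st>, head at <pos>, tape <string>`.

state=A head=0 tape=___[X]XXYYY   (A,X)→(B,Y,left)
state=B head=-1 tape=__[_]YXXYYY   (B,_)→(B,X,right)
state=B head=0 tape=__X[Y]XXYYY   (B,Y)→(B,X,left)
state=B head=-1 tape=__[X]XXXYYY   (B,X)→(A,Y,right)
state=A head=0 tape=__Y[X]XXYYY   (A,X)→(B,Y,left)
state=B head=-1 tape=__[Y]YXXYYY   (B,Y)→(B,X,left)
state=B head=-2 tape=_[_]XYXXYYY   (B,_)→(B,X,right)
state=B head=-1 tape=_X[X]YXXYYY   (B,X)→(A,Y,right)
state=A head=0 tape=_XY[Y]XXYYY   (A,Y)→(A,_,right)
state=A head=1 tape=_XY_[X]XYYY   (A,X)→(B,Y,left)
state=B head=0 tape=_XY[_]YXYYY   (B,_)→(B,X,right)
state=B head=1 tape=_XYX[Y]XYYY   (B,Y)→(B,X,left)
state=B head=0 tape=_XY[X]XXYYY   (B,X)→(A,Y,right)
state=A head=1 tape=_XYY[X]XYYY   (A,X)→(B,Y,left)
state=B head=0 tape=_XY[Y]YXYYY   (B,Y)→(B,X,left)
state=B head=-1 tape=_X[Y]XYXYYY   (B,Y)→(B,X,left)
state=B head=-2 tape=_[X]XXYXYYY   (B,X)→(A,Y,right)
state=A head=-1 tape=_Y[X]XYXYYY   (A,X)→(B,Y,left)
state=B head=-2 tape=_[Y]YXYXYYY   (B,Y)→(B,X,left)
state=B head=-3 tape=[_]XYXYXYYY
After 19 steps: state B, head at -3, tape XYXYXYYY.

state B, head at -3, tape XYXYXYYY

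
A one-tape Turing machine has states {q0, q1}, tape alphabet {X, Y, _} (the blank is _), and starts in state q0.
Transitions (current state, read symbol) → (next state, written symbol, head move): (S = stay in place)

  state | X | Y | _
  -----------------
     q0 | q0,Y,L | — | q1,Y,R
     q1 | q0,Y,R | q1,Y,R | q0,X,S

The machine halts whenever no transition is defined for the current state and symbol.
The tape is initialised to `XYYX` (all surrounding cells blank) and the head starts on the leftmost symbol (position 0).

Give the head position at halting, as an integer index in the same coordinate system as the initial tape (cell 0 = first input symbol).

q0 | _[X]YYX__   read X → write Y, move L, go to q0
q0 | [_]YYYX__   read _ → write Y, move R, go to q1
q1 | Y[Y]YYX__   read Y → write Y, move R, go to q1
q1 | YY[Y]YX__   read Y → write Y, move R, go to q1
q1 | YYY[Y]X__   read Y → write Y, move R, go to q1
q1 | YYYY[X]__   read X → write Y, move R, go to q0
q0 | YYYYY[_]_   read _ → write Y, move R, go to q1
q1 | YYYYYY[_]   read _ → write X, move S, go to q0
q0 | YYYYYY[X]   read X → write Y, move L, go to q0
q0 | YYYYY[Y]Y
At halt the head is at cell 4.

4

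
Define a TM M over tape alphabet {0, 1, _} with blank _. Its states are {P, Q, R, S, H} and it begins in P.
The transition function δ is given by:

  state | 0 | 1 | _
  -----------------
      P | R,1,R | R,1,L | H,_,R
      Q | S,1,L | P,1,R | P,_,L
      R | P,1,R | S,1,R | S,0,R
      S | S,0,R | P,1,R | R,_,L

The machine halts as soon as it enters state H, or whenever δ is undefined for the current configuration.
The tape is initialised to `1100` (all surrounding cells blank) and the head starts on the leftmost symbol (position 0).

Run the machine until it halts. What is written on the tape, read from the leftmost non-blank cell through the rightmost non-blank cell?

01111

P | _[1]100__   read 1 → write 1, move L, go to R
R | [_]1100__   read _ → write 0, move R, go to S
S | 0[1]100__   read 1 → write 1, move R, go to P
P | 01[1]00__   read 1 → write 1, move L, go to R
R | 0[1]100__   read 1 → write 1, move R, go to S
S | 01[1]00__   read 1 → write 1, move R, go to P
P | 011[0]0__   read 0 → write 1, move R, go to R
R | 0111[0]__   read 0 → write 1, move R, go to P
P | 01111[_]_   read _ → write _, move R, go to H
H | 01111_[_]
The non-blank tape span at halt is 01111.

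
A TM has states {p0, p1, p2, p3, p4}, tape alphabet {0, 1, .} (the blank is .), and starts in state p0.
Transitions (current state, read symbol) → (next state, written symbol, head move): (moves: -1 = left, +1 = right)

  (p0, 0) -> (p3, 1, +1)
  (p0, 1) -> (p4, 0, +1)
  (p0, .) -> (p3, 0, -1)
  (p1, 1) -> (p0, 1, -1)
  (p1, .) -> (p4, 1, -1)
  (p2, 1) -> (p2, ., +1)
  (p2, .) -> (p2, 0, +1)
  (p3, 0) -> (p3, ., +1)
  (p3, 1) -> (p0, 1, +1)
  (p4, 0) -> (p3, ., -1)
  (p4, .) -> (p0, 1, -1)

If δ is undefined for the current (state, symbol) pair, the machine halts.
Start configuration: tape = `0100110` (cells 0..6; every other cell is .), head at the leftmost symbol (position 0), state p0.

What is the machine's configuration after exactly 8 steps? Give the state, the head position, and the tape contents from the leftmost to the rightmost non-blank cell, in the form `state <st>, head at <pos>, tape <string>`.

state p3, head at 6, tape 111.1

p0 | [0]100110   read 0 → write 1, move +1, go to p3
p3 | 1[1]00110   read 1 → write 1, move +1, go to p0
p0 | 11[0]0110   read 0 → write 1, move +1, go to p3
p3 | 111[0]110   read 0 → write ., move +1, go to p3
p3 | 111.[1]10   read 1 → write 1, move +1, go to p0
p0 | 111.1[1]0   read 1 → write 0, move +1, go to p4
p4 | 111.10[0]   read 0 → write ., move -1, go to p3
p3 | 111.1[0].   read 0 → write ., move +1, go to p3
p3 | 111.1.[.]
After 8 steps: state p3, head at 6, tape 111.1.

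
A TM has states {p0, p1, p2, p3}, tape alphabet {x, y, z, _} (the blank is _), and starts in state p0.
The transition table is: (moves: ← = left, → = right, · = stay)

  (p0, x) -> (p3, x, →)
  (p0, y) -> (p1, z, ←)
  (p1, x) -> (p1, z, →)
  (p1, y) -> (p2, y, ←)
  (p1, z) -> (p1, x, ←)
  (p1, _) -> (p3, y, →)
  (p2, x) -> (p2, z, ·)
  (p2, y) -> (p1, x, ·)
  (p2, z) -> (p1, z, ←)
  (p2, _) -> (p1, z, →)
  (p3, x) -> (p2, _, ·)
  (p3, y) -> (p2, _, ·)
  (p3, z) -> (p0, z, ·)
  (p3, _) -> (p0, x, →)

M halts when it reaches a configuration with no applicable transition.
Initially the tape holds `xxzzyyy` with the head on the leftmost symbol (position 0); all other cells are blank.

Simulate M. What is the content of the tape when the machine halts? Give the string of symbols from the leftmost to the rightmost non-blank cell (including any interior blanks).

state=p0 head=0 tape=___[x]xzzyyy   (p0,x)→(p3,x,→)
state=p3 head=1 tape=___x[x]zzyyy   (p3,x)→(p2,_,·)
state=p2 head=1 tape=___x[_]zzyyy   (p2,_)→(p1,z,→)
state=p1 head=2 tape=___xz[z]zyyy   (p1,z)→(p1,x,←)
state=p1 head=1 tape=___x[z]xzyyy   (p1,z)→(p1,x,←)
state=p1 head=0 tape=___[x]xxzyyy   (p1,x)→(p1,z,→)
state=p1 head=1 tape=___z[x]xzyyy   (p1,x)→(p1,z,→)
state=p1 head=2 tape=___zz[x]zyyy   (p1,x)→(p1,z,→)
state=p1 head=3 tape=___zzz[z]yyy   (p1,z)→(p1,x,←)
state=p1 head=2 tape=___zz[z]xyyy   (p1,z)→(p1,x,←)
state=p1 head=1 tape=___z[z]xxyyy   (p1,z)→(p1,x,←)
state=p1 head=0 tape=___[z]xxxyyy   (p1,z)→(p1,x,←)
state=p1 head=-1 tape=__[_]xxxxyyy   (p1,_)→(p3,y,→)
state=p3 head=0 tape=__y[x]xxxyyy   (p3,x)→(p2,_,·)
state=p2 head=0 tape=__y[_]xxxyyy   (p2,_)→(p1,z,→)
state=p1 head=1 tape=__yz[x]xxyyy   (p1,x)→(p1,z,→)
state=p1 head=2 tape=__yzz[x]xyyy   (p1,x)→(p1,z,→)
state=p1 head=3 tape=__yzzz[x]yyy   (p1,x)→(p1,z,→)
state=p1 head=4 tape=__yzzzz[y]yy   (p1,y)→(p2,y,←)
state=p2 head=3 tape=__yzzz[z]yyy   (p2,z)→(p1,z,←)
state=p1 head=2 tape=__yzz[z]zyyy   (p1,z)→(p1,x,←)
state=p1 head=1 tape=__yz[z]xzyyy   (p1,z)→(p1,x,←)
state=p1 head=0 tape=__y[z]xxzyyy   (p1,z)→(p1,x,←)
state=p1 head=-1 tape=__[y]xxxzyyy   (p1,y)→(p2,y,←)
state=p2 head=-2 tape=_[_]yxxxzyyy   (p2,_)→(p1,z,→)
state=p1 head=-1 tape=_z[y]xxxzyyy   (p1,y)→(p2,y,←)
state=p2 head=-2 tape=_[z]yxxxzyyy   (p2,z)→(p1,z,←)
state=p1 head=-3 tape=[_]zyxxxzyyy   (p1,_)→(p3,y,→)
state=p3 head=-2 tape=y[z]yxxxzyyy   (p3,z)→(p0,z,·)
state=p0 head=-2 tape=y[z]yxxxzyyy
The non-blank tape span at halt is yzyxxxzyyy.

yzyxxxzyyy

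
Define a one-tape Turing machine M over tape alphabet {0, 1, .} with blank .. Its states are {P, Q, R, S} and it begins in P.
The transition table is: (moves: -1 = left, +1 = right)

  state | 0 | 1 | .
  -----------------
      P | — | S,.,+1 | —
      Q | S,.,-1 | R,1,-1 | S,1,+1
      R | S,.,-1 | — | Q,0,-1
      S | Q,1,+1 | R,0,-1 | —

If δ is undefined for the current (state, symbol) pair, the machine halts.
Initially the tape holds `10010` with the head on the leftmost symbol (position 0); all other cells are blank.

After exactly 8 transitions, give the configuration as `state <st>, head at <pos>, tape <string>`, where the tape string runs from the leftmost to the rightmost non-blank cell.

state=P head=0 tape=.[1]0010   (P,1)→(S,.,+1)
state=S head=1 tape=..[0]010   (S,0)→(Q,1,+1)
state=Q head=2 tape=..1[0]10   (Q,0)→(S,.,-1)
state=S head=1 tape=..[1].10   (S,1)→(R,0,-1)
state=R head=0 tape=.[.]0.10   (R,.)→(Q,0,-1)
state=Q head=-1 tape=[.]00.10   (Q,.)→(S,1,+1)
state=S head=0 tape=1[0]0.10   (S,0)→(Q,1,+1)
state=Q head=1 tape=11[0].10   (Q,0)→(S,.,-1)
state=S head=0 tape=1[1]..10
After 8 steps: state S, head at 0, tape 11..10.

state S, head at 0, tape 11..10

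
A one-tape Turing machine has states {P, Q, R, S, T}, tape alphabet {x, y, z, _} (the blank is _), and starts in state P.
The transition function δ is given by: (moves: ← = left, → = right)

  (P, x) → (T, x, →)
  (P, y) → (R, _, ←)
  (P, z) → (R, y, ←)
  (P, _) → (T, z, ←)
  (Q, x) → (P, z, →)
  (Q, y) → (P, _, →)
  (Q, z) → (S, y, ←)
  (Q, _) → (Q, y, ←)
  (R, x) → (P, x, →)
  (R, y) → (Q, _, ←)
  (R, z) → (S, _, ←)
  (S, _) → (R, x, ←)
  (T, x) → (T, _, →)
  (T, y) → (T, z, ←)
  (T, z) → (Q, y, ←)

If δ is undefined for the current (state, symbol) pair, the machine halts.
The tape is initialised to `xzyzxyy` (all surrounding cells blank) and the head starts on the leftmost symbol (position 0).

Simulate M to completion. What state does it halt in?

R

state=P head=0 tape=__[x]zyzxyy   (P,x)→(T,x,→)
state=T head=1 tape=__x[z]yzxyy   (T,z)→(Q,y,←)
state=Q head=0 tape=__[x]yyzxyy   (Q,x)→(P,z,→)
state=P head=1 tape=__z[y]yzxyy   (P,y)→(R,_,←)
state=R head=0 tape=__[z]_yzxyy   (R,z)→(S,_,←)
state=S head=-1 tape=_[_]__yzxyy   (S,_)→(R,x,←)
state=R head=-2 tape=[_]x__yzxyy
No transition is defined for (R, _); M halts in state R.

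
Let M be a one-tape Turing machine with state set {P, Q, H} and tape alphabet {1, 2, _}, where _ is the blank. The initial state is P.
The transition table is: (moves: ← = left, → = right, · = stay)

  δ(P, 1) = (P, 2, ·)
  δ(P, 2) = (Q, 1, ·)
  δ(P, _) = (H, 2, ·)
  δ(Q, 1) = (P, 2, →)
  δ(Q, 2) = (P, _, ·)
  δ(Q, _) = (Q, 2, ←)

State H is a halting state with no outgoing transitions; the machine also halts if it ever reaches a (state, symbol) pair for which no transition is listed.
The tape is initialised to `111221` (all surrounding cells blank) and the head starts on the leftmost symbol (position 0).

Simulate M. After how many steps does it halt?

17

P | [1]11221_   read 1 → write 2, move ·, go to P
P | [2]11221_   read 2 → write 1, move ·, go to Q
Q | [1]11221_   read 1 → write 2, move →, go to P
P | 2[1]1221_   read 1 → write 2, move ·, go to P
P | 2[2]1221_   read 2 → write 1, move ·, go to Q
Q | 2[1]1221_   read 1 → write 2, move →, go to P
P | 22[1]221_   read 1 → write 2, move ·, go to P
P | 22[2]221_   read 2 → write 1, move ·, go to Q
Q | 22[1]221_   read 1 → write 2, move →, go to P
P | 222[2]21_   read 2 → write 1, move ·, go to Q
Q | 222[1]21_   read 1 → write 2, move →, go to P
P | 2222[2]1_   read 2 → write 1, move ·, go to Q
Q | 2222[1]1_   read 1 → write 2, move →, go to P
P | 22222[1]_   read 1 → write 2, move ·, go to P
P | 22222[2]_   read 2 → write 1, move ·, go to Q
Q | 22222[1]_   read 1 → write 2, move →, go to P
P | 222222[_]   read _ → write 2, move ·, go to H
H | 222222[2]
M halts after 17 transitions.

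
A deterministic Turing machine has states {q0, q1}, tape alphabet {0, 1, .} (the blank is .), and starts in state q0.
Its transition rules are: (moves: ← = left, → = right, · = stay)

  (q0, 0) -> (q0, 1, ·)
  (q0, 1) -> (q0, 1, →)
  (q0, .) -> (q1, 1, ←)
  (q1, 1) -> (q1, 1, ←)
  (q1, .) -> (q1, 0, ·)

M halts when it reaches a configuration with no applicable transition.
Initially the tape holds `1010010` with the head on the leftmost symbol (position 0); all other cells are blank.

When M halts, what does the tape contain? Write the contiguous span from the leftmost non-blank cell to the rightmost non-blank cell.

state=q0 head=0 tape=.[1]010010.   (q0,1)→(q0,1,→)
state=q0 head=1 tape=.1[0]10010.   (q0,0)→(q0,1,·)
state=q0 head=1 tape=.1[1]10010.   (q0,1)→(q0,1,→)
state=q0 head=2 tape=.11[1]0010.   (q0,1)→(q0,1,→)
state=q0 head=3 tape=.111[0]010.   (q0,0)→(q0,1,·)
state=q0 head=3 tape=.111[1]010.   (q0,1)→(q0,1,→)
state=q0 head=4 tape=.1111[0]10.   (q0,0)→(q0,1,·)
state=q0 head=4 tape=.1111[1]10.   (q0,1)→(q0,1,→)
state=q0 head=5 tape=.11111[1]0.   (q0,1)→(q0,1,→)
state=q0 head=6 tape=.111111[0].   (q0,0)→(q0,1,·)
state=q0 head=6 tape=.111111[1].   (q0,1)→(q0,1,→)
state=q0 head=7 tape=.1111111[.]   (q0,.)→(q1,1,←)
state=q1 head=6 tape=.111111[1]1   (q1,1)→(q1,1,←)
state=q1 head=5 tape=.11111[1]11   (q1,1)→(q1,1,←)
state=q1 head=4 tape=.1111[1]111   (q1,1)→(q1,1,←)
state=q1 head=3 tape=.111[1]1111   (q1,1)→(q1,1,←)
state=q1 head=2 tape=.11[1]11111   (q1,1)→(q1,1,←)
state=q1 head=1 tape=.1[1]111111   (q1,1)→(q1,1,←)
state=q1 head=0 tape=.[1]1111111   (q1,1)→(q1,1,←)
state=q1 head=-1 tape=[.]11111111   (q1,.)→(q1,0,·)
state=q1 head=-1 tape=[0]11111111
The non-blank tape span at halt is 011111111.

011111111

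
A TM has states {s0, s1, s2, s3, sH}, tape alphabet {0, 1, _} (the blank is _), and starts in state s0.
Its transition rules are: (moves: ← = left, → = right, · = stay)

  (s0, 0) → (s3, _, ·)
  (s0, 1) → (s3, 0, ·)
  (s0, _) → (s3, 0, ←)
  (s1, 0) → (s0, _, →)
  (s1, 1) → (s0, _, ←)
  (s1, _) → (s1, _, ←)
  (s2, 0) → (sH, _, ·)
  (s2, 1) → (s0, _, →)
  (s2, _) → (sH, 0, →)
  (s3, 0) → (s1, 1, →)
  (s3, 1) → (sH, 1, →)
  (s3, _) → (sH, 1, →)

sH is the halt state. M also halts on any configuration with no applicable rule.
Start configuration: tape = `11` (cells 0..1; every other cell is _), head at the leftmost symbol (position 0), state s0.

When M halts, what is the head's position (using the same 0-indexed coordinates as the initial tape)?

s0 | __[1]1   read 1 → write 0, move ·, go to s3
s3 | __[0]1   read 0 → write 1, move →, go to s1
s1 | __1[1]   read 1 → write _, move ←, go to s0
s0 | __[1]_   read 1 → write 0, move ·, go to s3
s3 | __[0]_   read 0 → write 1, move →, go to s1
s1 | __1[_]   read _ → write _, move ←, go to s1
s1 | __[1]_   read 1 → write _, move ←, go to s0
s0 | _[_]__   read _ → write 0, move ←, go to s3
s3 | [_]0__   read _ → write 1, move →, go to sH
sH | 1[0]__
At halt the head is at cell -1.

-1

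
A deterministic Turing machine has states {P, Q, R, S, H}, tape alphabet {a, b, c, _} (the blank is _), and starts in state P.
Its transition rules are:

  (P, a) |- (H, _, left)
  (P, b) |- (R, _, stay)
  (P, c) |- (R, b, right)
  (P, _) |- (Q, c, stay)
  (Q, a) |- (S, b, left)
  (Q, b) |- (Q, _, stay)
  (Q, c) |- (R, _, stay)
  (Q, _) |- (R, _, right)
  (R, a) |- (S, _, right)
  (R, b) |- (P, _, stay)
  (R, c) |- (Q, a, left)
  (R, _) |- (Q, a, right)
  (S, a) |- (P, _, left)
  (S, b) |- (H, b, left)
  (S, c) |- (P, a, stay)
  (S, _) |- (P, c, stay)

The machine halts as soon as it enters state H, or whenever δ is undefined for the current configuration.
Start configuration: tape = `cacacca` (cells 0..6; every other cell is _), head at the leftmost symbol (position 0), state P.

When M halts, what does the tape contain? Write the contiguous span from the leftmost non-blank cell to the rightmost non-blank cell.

state=P head=0 tape=[c]acacca   (P,c)→(R,b,right)
state=R head=1 tape=b[a]cacca   (R,a)→(S,_,right)
state=S head=2 tape=b_[c]acca   (S,c)→(P,a,stay)
state=P head=2 tape=b_[a]acca   (P,a)→(H,_,left)
state=H head=1 tape=b[_]_acca
The non-blank tape span at halt is b__acca.

b__acca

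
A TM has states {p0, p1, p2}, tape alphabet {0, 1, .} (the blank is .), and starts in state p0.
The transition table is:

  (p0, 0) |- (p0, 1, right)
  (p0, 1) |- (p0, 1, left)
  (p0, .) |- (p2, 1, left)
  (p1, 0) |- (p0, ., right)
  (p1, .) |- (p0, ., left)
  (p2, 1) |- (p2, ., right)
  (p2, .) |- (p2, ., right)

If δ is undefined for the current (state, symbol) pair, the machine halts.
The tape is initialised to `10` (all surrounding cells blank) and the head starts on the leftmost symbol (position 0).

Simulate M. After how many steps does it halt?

state=p0 head=0 tape=..[1]0   (p0,1)→(p0,1,left)
state=p0 head=-1 tape=.[.]10   (p0,.)→(p2,1,left)
state=p2 head=-2 tape=[.]110   (p2,.)→(p2,.,right)
state=p2 head=-1 tape=.[1]10   (p2,1)→(p2,.,right)
state=p2 head=0 tape=..[1]0   (p2,1)→(p2,.,right)
state=p2 head=1 tape=...[0]
M halts after 5 transitions.

5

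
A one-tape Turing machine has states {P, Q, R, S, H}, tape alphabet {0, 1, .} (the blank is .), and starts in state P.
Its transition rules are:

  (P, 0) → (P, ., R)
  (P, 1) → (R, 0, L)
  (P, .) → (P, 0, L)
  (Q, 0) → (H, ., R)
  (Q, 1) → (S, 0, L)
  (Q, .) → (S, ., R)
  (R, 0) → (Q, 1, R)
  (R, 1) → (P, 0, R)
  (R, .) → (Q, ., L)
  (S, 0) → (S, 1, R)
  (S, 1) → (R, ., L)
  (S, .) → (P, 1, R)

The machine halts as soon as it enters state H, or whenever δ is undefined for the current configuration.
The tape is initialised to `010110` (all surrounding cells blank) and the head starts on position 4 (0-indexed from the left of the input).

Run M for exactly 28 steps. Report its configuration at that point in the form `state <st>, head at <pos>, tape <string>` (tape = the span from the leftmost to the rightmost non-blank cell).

state P, head at 2, tape 01.000000

state=P head=4 tape=0101[1]0...   (P,1)→(R,0,L)
state=R head=3 tape=010[1]00...   (R,1)→(P,0,R)
state=P head=4 tape=0100[0]0...   (P,0)→(P,.,R)
state=P head=5 tape=0100.[0]...   (P,0)→(P,.,R)
state=P head=6 tape=0100..[.]..   (P,.)→(P,0,L)
state=P head=5 tape=0100.[.]0..   (P,.)→(P,0,L)
state=P head=4 tape=0100[.]00..   (P,.)→(P,0,L)
state=P head=3 tape=010[0]000..   (P,0)→(P,.,R)
state=P head=4 tape=010.[0]00..   (P,0)→(P,.,R)
state=P head=5 tape=010..[0]0..   (P,0)→(P,.,R)
state=P head=6 tape=010...[0]..   (P,0)→(P,.,R)
state=P head=7 tape=010....[.].   (P,.)→(P,0,L)
state=P head=6 tape=010...[.]0.   (P,.)→(P,0,L)
state=P head=5 tape=010..[.]00.   (P,.)→(P,0,L)
state=P head=4 tape=010.[.]000.   (P,.)→(P,0,L)
state=P head=3 tape=010[.]0000.   (P,.)→(P,0,L)
state=P head=2 tape=01[0]00000.   (P,0)→(P,.,R)
state=P head=3 tape=01.[0]0000.   (P,0)→(P,.,R)
state=P head=4 tape=01..[0]000.   (P,0)→(P,.,R)
state=P head=5 tape=01...[0]00.   (P,0)→(P,.,R)
state=P head=6 tape=01....[0]0.   (P,0)→(P,.,R)
state=P head=7 tape=01.....[0].   (P,0)→(P,.,R)
state=P head=8 tape=01......[.]   (P,.)→(P,0,L)
state=P head=7 tape=01.....[.]0   (P,.)→(P,0,L)
state=P head=6 tape=01....[.]00   (P,.)→(P,0,L)
state=P head=5 tape=01...[.]000   (P,.)→(P,0,L)
state=P head=4 tape=01..[.]0000   (P,.)→(P,0,L)
state=P head=3 tape=01.[.]00000   (P,.)→(P,0,L)
state=P head=2 tape=01[.]000000
After 28 steps: state P, head at 2, tape 01.000000.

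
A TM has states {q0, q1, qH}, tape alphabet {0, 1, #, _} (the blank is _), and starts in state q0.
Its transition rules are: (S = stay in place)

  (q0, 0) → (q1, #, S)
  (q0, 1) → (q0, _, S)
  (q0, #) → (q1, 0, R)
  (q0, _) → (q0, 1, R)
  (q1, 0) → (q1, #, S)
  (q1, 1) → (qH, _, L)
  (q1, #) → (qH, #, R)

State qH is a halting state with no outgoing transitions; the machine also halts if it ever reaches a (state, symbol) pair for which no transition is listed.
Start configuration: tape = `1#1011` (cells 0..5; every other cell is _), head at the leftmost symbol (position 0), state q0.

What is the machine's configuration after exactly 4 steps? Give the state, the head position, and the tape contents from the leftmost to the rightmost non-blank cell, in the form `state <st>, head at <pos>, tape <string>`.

q0 | [1]#1011   read 1 → write _, move S, go to q0
q0 | [_]#1011   read _ → write 1, move R, go to q0
q0 | 1[#]1011   read # → write 0, move R, go to q1
q1 | 10[1]011   read 1 → write _, move L, go to qH
qH | 1[0]_011
After 4 steps: state qH, head at 1, tape 10_011.

state qH, head at 1, tape 10_011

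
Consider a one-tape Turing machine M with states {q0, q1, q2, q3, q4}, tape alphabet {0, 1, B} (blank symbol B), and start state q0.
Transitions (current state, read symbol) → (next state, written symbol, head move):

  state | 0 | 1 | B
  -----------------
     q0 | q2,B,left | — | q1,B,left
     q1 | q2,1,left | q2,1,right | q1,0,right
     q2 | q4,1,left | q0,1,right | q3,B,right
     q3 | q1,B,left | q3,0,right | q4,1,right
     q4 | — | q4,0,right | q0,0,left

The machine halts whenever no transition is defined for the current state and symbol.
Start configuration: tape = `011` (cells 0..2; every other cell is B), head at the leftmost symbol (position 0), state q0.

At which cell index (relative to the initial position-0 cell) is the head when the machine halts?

state=q0 head=0 tape=BBB[0]11B   (q0,0)→(q2,B,left)
state=q2 head=-1 tape=BB[B]B11B   (q2,B)→(q3,B,right)
state=q3 head=0 tape=BBB[B]11B   (q3,B)→(q4,1,right)
state=q4 head=1 tape=BBB1[1]1B   (q4,1)→(q4,0,right)
state=q4 head=2 tape=BBB10[1]B   (q4,1)→(q4,0,right)
state=q4 head=3 tape=BBB100[B]   (q4,B)→(q0,0,left)
state=q0 head=2 tape=BBB10[0]0   (q0,0)→(q2,B,left)
state=q2 head=1 tape=BBB1[0]B0   (q2,0)→(q4,1,left)
state=q4 head=0 tape=BBB[1]1B0   (q4,1)→(q4,0,right)
state=q4 head=1 tape=BBB0[1]B0   (q4,1)→(q4,0,right)
state=q4 head=2 tape=BBB00[B]0   (q4,B)→(q0,0,left)
state=q0 head=1 tape=BBB0[0]00   (q0,0)→(q2,B,left)
state=q2 head=0 tape=BBB[0]B00   (q2,0)→(q4,1,left)
state=q4 head=-1 tape=BB[B]1B00   (q4,B)→(q0,0,left)
state=q0 head=-2 tape=B[B]01B00   (q0,B)→(q1,B,left)
state=q1 head=-3 tape=[B]B01B00   (q1,B)→(q1,0,right)
state=q1 head=-2 tape=0[B]01B00   (q1,B)→(q1,0,right)
state=q1 head=-1 tape=00[0]1B00   (q1,0)→(q2,1,left)
state=q2 head=-2 tape=0[0]11B00   (q2,0)→(q4,1,left)
state=q4 head=-3 tape=[0]111B00
At halt the head is at cell -3.

-3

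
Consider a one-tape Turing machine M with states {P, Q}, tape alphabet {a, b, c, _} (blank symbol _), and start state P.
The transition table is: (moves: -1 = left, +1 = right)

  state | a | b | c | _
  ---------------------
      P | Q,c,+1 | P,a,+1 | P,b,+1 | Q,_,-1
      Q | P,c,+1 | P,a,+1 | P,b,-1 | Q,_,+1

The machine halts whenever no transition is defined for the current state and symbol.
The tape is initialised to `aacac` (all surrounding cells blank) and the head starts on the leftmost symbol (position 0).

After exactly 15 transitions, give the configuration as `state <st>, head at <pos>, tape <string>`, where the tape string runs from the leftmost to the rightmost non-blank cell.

state P, head at 5, tape ccbac

P | [a]acac_   read a → write c, move +1, go to Q
Q | c[a]cac_   read a → write c, move +1, go to P
P | cc[c]ac_   read c → write b, move +1, go to P
P | ccb[a]c_   read a → write c, move +1, go to Q
Q | ccbc[c]_   read c → write b, move -1, go to P
P | ccb[c]b_   read c → write b, move +1, go to P
P | ccbb[b]_   read b → write a, move +1, go to P
P | ccbba[_]   read _ → write _, move -1, go to Q
Q | ccbb[a]_   read a → write c, move +1, go to P
P | ccbbc[_]   read _ → write _, move -1, go to Q
Q | ccbb[c]_   read c → write b, move -1, go to P
P | ccb[b]b_   read b → write a, move +1, go to P
P | ccba[b]_   read b → write a, move +1, go to P
P | ccbaa[_]   read _ → write _, move -1, go to Q
Q | ccba[a]_   read a → write c, move +1, go to P
P | ccbac[_]
After 15 steps: state P, head at 5, tape ccbac.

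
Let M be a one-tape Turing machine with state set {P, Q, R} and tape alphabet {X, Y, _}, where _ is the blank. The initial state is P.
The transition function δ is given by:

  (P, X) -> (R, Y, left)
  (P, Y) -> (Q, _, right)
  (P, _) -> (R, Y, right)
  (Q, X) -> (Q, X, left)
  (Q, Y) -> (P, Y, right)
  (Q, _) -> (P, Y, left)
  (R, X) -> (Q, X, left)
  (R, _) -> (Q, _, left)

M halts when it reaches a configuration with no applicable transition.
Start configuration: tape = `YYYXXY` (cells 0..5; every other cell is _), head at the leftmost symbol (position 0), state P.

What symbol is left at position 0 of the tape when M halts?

P | [Y]YYXXY   read Y → write _, move right, go to Q
Q | _[Y]YXXY   read Y → write Y, move right, go to P
P | _Y[Y]XXY   read Y → write _, move right, go to Q
Q | _Y_[X]XY   read X → write X, move left, go to Q
Q | _Y[_]XXY   read _ → write Y, move left, go to P
P | _[Y]YXXY   read Y → write _, move right, go to Q
Q | __[Y]XXY   read Y → write Y, move right, go to P
P | __Y[X]XY   read X → write Y, move left, go to R
R | __[Y]YXY
Cell 0 holds _ when M halts.

_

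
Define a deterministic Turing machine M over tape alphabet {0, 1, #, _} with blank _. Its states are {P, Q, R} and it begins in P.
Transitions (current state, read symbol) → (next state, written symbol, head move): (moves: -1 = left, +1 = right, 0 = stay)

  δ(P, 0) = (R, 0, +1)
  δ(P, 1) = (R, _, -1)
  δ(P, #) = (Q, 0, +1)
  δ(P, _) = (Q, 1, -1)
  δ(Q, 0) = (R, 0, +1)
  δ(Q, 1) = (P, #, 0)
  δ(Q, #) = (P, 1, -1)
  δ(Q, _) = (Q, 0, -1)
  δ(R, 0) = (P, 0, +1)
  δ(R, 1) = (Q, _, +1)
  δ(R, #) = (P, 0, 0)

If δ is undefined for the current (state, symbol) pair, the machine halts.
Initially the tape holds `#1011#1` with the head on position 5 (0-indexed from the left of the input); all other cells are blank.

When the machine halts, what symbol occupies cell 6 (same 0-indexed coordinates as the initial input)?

state=P head=5 tape=#1011[#]1____   (P,#)→(Q,0,+1)
state=Q head=6 tape=#10110[1]____   (Q,1)→(P,#,0)
state=P head=6 tape=#10110[#]____   (P,#)→(Q,0,+1)
state=Q head=7 tape=#101100[_]___   (Q,_)→(Q,0,-1)
state=Q head=6 tape=#10110[0]0___   (Q,0)→(R,0,+1)
state=R head=7 tape=#101100[0]___   (R,0)→(P,0,+1)
state=P head=8 tape=#1011000[_]__   (P,_)→(Q,1,-1)
state=Q head=7 tape=#101100[0]1__   (Q,0)→(R,0,+1)
state=R head=8 tape=#1011000[1]__   (R,1)→(Q,_,+1)
state=Q head=9 tape=#1011000_[_]_   (Q,_)→(Q,0,-1)
state=Q head=8 tape=#1011000[_]0_   (Q,_)→(Q,0,-1)
state=Q head=7 tape=#101100[0]00_   (Q,0)→(R,0,+1)
state=R head=8 tape=#1011000[0]0_   (R,0)→(P,0,+1)
state=P head=9 tape=#10110000[0]_   (P,0)→(R,0,+1)
state=R head=10 tape=#101100000[_]
Cell 6 holds 0 when M halts.

0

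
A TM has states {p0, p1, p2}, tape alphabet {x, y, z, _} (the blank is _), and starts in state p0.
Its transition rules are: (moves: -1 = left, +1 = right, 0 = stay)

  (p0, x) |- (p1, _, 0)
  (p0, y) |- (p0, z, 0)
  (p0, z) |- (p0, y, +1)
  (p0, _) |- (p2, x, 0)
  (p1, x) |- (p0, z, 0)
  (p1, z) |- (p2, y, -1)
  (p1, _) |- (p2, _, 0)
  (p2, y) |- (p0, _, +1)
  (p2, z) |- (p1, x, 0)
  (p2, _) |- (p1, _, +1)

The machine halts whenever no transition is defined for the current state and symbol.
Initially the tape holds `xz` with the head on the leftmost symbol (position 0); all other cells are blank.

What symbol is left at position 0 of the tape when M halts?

state=p0 head=0 tape=[x]z   (p0,x)→(p1,_,0)
state=p1 head=0 tape=[_]z   (p1,_)→(p2,_,0)
state=p2 head=0 tape=[_]z   (p2,_)→(p1,_,+1)
state=p1 head=1 tape=_[z]   (p1,z)→(p2,y,-1)
state=p2 head=0 tape=[_]y   (p2,_)→(p1,_,+1)
state=p1 head=1 tape=_[y]
Cell 0 holds _ when M halts.

_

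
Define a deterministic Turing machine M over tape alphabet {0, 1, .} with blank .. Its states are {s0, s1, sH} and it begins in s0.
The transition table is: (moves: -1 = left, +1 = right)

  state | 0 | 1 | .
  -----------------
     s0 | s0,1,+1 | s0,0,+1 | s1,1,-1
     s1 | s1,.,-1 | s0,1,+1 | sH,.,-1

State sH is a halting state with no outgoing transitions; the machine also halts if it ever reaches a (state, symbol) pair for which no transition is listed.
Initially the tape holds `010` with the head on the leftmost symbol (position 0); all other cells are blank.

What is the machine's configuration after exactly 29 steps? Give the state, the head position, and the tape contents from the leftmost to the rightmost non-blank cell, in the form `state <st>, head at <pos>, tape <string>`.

s0 | [0]10....   read 0 → write 1, move +1, go to s0
s0 | 1[1]0....   read 1 → write 0, move +1, go to s0
s0 | 10[0]....   read 0 → write 1, move +1, go to s0
s0 | 101[.]...   read . → write 1, move -1, go to s1
s1 | 10[1]1...   read 1 → write 1, move +1, go to s0
s0 | 101[1]...   read 1 → write 0, move +1, go to s0
s0 | 1010[.]..   read . → write 1, move -1, go to s1
s1 | 101[0]1..   read 0 → write ., move -1, go to s1
s1 | 10[1].1..   read 1 → write 1, move +1, go to s0
s0 | 101[.]1..   read . → write 1, move -1, go to s1
s1 | 10[1]11..   read 1 → write 1, move +1, go to s0
s0 | 101[1]1..   read 1 → write 0, move +1, go to s0
s0 | 1010[1]..   read 1 → write 0, move +1, go to s0
s0 | 10100[.].   read . → write 1, move -1, go to s1
s1 | 1010[0]1.   read 0 → write ., move -1, go to s1
s1 | 101[0].1.   read 0 → write ., move -1, go to s1
s1 | 10[1]..1.   read 1 → write 1, move +1, go to s0
s0 | 101[.].1.   read . → write 1, move -1, go to s1
s1 | 10[1]1.1.   read 1 → write 1, move +1, go to s0
s0 | 101[1].1.   read 1 → write 0, move +1, go to s0
s0 | 1010[.]1.   read . → write 1, move -1, go to s1
s1 | 101[0]11.   read 0 → write ., move -1, go to s1
s1 | 10[1].11.   read 1 → write 1, move +1, go to s0
s0 | 101[.]11.   read . → write 1, move -1, go to s1
s1 | 10[1]111.   read 1 → write 1, move +1, go to s0
s0 | 101[1]11.   read 1 → write 0, move +1, go to s0
s0 | 1010[1]1.   read 1 → write 0, move +1, go to s0
s0 | 10100[1].   read 1 → write 0, move +1, go to s0
s0 | 101000[.]   read . → write 1, move -1, go to s1
s1 | 10100[0]1
After 29 steps: state s1, head at 5, tape 1010001.

state s1, head at 5, tape 1010001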